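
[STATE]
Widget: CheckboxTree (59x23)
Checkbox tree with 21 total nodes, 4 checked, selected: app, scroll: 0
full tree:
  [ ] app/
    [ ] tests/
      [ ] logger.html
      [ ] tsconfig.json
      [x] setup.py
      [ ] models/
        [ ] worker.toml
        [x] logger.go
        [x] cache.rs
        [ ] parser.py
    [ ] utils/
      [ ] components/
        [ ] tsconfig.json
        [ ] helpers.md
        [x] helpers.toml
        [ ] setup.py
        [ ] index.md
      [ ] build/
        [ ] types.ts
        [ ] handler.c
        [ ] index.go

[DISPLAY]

>[-] app/                                                  
   [-] tests/                                              
     [ ] logger.html                                       
     [ ] tsconfig.json                                     
     [x] setup.py                                          
     [-] models/                                           
       [ ] worker.toml                                     
       [x] logger.go                                       
       [x] cache.rs                                        
       [ ] parser.py                                       
   [-] utils/                                              
     [-] components/                                       
       [ ] tsconfig.json                                   
       [ ] helpers.md                                      
       [x] helpers.toml                                    
       [ ] setup.py                                        
       [ ] index.md                                        
     [ ] build/                                            
       [ ] types.ts                                        
       [ ] handler.c                                       
       [ ] index.go                                        
                                                           
                                                           


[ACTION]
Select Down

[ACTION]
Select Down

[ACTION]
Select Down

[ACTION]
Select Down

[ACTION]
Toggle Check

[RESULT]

 [-] app/                                                  
   [-] tests/                                              
     [ ] logger.html                                       
     [ ] tsconfig.json                                     
>    [ ] setup.py                                          
     [-] models/                                           
       [ ] worker.toml                                     
       [x] logger.go                                       
       [x] cache.rs                                        
       [ ] parser.py                                       
   [-] utils/                                              
     [-] components/                                       
       [ ] tsconfig.json                                   
       [ ] helpers.md                                      
       [x] helpers.toml                                    
       [ ] setup.py                                        
       [ ] index.md                                        
     [ ] build/                                            
       [ ] types.ts                                        
       [ ] handler.c                                       
       [ ] index.go                                        
                                                           
                                                           


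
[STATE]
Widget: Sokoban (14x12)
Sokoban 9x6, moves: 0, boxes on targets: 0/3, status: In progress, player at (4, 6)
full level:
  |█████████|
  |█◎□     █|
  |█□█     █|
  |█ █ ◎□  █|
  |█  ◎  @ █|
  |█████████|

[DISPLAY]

█████████     
█◎□     █     
█□█     █     
█ █ ◎□  █     
█  ◎  @ █     
█████████     
Moves: 0  0/3 
              
              
              
              
              


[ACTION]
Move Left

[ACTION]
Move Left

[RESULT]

█████████     
█◎□     █     
█□█     █     
█ █ ◎□  █     
█  ◎@   █     
█████████     
Moves: 2  0/3 
              
              
              
              
              


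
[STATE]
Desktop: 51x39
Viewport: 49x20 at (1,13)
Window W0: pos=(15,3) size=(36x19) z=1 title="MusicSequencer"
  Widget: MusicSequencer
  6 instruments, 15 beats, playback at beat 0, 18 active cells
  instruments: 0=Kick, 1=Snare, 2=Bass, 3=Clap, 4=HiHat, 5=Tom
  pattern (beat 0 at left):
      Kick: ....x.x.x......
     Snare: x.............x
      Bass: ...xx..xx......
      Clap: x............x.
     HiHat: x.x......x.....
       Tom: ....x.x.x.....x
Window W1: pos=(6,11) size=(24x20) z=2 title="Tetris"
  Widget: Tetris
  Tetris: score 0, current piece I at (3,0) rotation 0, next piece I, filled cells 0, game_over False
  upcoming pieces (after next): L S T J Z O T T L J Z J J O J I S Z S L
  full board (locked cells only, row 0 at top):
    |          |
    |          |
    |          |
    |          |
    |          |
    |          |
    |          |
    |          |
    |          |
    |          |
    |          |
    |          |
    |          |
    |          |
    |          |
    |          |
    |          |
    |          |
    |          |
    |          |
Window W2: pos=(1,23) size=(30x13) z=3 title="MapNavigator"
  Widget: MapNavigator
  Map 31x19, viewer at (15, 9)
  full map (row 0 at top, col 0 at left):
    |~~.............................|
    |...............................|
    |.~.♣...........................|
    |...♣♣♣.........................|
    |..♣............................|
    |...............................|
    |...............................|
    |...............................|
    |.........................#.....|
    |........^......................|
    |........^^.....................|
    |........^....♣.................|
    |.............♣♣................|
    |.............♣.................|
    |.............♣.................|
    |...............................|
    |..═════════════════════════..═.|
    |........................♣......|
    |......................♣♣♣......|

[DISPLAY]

     ┠──────────────────────┨                    
     ┃          │Next:      ┃                    
     ┃          │████       ┃                    
     ┃          │           ┃                    
     ┃          │           ┃                    
     ┃          │           ┃                    
     ┃          │           ┃                    
     ┃          │Score:     ┃                    
     ┃          │0          ┃━━━━━━━━━━━━━━━━━━━━
     ┃          │           ┃                    
┏━━━━━━━━━━━━━━━━━━━━━━━━━━━━┓                   
┃ MapNavigator               ┃                   
┠────────────────────────────┨                   
┃............................┃                   
┃............................┃                   
┃............................┃                   
┃........................#...┃                   
┃.......^......@.............┃                   
┃.......^^...................┃                   
┃.......^....♣...............┃                   


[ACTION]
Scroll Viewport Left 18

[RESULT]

      ┠──────────────────────┨                   
      ┃          │Next:      ┃                   
      ┃          │████       ┃                   
      ┃          │           ┃                   
      ┃          │           ┃                   
      ┃          │           ┃                   
      ┃          │           ┃                   
      ┃          │Score:     ┃                   
      ┃          │0          ┃━━━━━━━━━━━━━━━━━━━
      ┃          │           ┃                   
 ┏━━━━━━━━━━━━━━━━━━━━━━━━━━━━┓                  
 ┃ MapNavigator               ┃                  
 ┠────────────────────────────┨                  
 ┃............................┃                  
 ┃............................┃                  
 ┃............................┃                  
 ┃........................#...┃                  
 ┃.......^......@.............┃                  
 ┃.......^^...................┃                  
 ┃.......^....♣...............┃                  


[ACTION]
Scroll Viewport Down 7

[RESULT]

      ┃          │           ┃                   
      ┃          │Score:     ┃                   
      ┃          │0          ┃━━━━━━━━━━━━━━━━━━━
      ┃          │           ┃                   
 ┏━━━━━━━━━━━━━━━━━━━━━━━━━━━━┓                  
 ┃ MapNavigator               ┃                  
 ┠────────────────────────────┨                  
 ┃............................┃                  
 ┃............................┃                  
 ┃............................┃                  
 ┃........................#...┃                  
 ┃.......^......@.............┃                  
 ┃.......^^...................┃                  
 ┃.......^....♣...............┃                  
 ┃............♣♣..............┃                  
 ┃............♣...............┃                  
 ┗━━━━━━━━━━━━━━━━━━━━━━━━━━━━┛                  
                                                 
                                                 
                                                 


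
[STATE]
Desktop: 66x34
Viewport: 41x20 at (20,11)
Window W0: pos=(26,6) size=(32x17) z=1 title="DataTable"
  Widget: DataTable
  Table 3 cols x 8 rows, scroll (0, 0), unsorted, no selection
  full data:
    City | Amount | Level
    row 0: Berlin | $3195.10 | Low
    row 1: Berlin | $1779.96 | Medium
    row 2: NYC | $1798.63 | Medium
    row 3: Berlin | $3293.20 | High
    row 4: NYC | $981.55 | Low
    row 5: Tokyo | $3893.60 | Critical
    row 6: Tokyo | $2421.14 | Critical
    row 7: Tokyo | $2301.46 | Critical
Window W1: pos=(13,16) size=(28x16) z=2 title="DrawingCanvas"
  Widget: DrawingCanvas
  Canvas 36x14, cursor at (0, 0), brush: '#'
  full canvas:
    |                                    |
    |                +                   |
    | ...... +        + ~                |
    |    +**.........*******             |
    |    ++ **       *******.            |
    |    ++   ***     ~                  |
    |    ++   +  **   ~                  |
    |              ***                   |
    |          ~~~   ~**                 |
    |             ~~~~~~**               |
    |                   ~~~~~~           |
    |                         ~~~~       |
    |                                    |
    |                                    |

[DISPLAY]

      ┃Berlin│$3195.10│Low           ┃   
      ┃Berlin│$1779.96│Medium        ┃   
      ┃NYC   │$1798.63│Medium        ┃   
      ┃Berlin│$3293.20│High          ┃   
      ┃NYC   │$981.55 │Low           ┃   
━━━━━━━━━━━━━━━━━━━━┓0│Critical      ┃   
ngCanvas            ┃4│Critical      ┃   
────────────────────┨6│Critical      ┃   
                    ┃                ┃   
          +         ┃                ┃   
. +        + ~      ┃                ┃   
*.........*******   ┃━━━━━━━━━━━━━━━━┛   
 **       *******.  ┃                    
   ***     ~        ┃                    
   +  **   ~        ┃                    
        ***         ┃                    
    ~~~   ~**       ┃                    
       ~~~~~~**     ┃                    
             ~~~~~~ ┃                    
                   ~┃                    


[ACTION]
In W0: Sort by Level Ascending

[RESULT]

      ┃Tokyo │$3893.60│Critical      ┃   
      ┃Tokyo │$2421.14│Critical      ┃   
      ┃Tokyo │$2301.46│Critical      ┃   
      ┃Berlin│$3293.20│High          ┃   
      ┃Berlin│$3195.10│Low           ┃   
━━━━━━━━━━━━━━━━━━━━┓ │Low           ┃   
ngCanvas            ┃6│Medium        ┃   
────────────────────┨3│Medium        ┃   
                    ┃                ┃   
          +         ┃                ┃   
. +        + ~      ┃                ┃   
*.........*******   ┃━━━━━━━━━━━━━━━━┛   
 **       *******.  ┃                    
   ***     ~        ┃                    
   +  **   ~        ┃                    
        ***         ┃                    
    ~~~   ~**       ┃                    
       ~~~~~~**     ┃                    
             ~~~~~~ ┃                    
                   ~┃                    


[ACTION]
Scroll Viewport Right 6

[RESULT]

 ┃Tokyo │$3893.60│Critical      ┃        
 ┃Tokyo │$2421.14│Critical      ┃        
 ┃Tokyo │$2301.46│Critical      ┃        
 ┃Berlin│$3293.20│High          ┃        
 ┃Berlin│$3195.10│Low           ┃        
━━━━━━━━━━━━━━━┓ │Low           ┃        
vas            ┃6│Medium        ┃        
───────────────┨3│Medium        ┃        
               ┃                ┃        
     +         ┃                ┃        
      + ~      ┃                ┃        
.....*******   ┃━━━━━━━━━━━━━━━━┛        
     *******.  ┃                         
*     ~        ┃                         
 **   ~        ┃                         
   ***         ┃                         
~~   ~**       ┃                         
  ~~~~~~**     ┃                         
        ~~~~~~ ┃                         
              ~┃                         


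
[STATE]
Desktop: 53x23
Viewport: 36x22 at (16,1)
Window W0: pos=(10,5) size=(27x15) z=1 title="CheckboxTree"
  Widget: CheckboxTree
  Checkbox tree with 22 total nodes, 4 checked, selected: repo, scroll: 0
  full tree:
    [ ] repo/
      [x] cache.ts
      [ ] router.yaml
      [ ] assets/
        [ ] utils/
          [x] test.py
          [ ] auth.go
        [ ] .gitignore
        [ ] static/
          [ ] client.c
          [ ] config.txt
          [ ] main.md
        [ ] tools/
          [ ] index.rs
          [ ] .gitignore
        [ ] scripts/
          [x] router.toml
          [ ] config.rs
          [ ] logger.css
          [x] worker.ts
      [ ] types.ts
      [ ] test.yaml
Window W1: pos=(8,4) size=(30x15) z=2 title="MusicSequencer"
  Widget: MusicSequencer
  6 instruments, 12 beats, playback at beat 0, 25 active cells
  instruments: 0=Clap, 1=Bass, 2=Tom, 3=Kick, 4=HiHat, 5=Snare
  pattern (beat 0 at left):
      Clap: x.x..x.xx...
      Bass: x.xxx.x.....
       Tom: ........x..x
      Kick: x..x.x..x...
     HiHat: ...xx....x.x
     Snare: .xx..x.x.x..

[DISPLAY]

                                    
                                    
                                    
━━━━━━━━━━━━━━━━━━━━━┓              
equencer             ┃              
─────────────────────┨              
12345678901          ┃              
·█··█·██···          ┃              
·███·█·····          ┃              
·······█··█          ┃              
··█·█··█···          ┃              
··██····█·█          ┃              
██··█·█·█··          ┃              
                     ┃              
                     ┃              
                     ┃              
                     ┃              
━━━━━━━━━━━━━━━━━━━━━┛              
━━━━━━━━━━━━━━━━━━━━┛               
                                    
                                    
                                    


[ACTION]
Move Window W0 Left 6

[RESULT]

                                    
                                    
                                    
━━━━━━━━━━━━━━━━━━━━━┓              
equencer             ┃              
─────────────────────┨              
12345678901          ┃              
·█··█·██···          ┃              
·███·█·····          ┃              
·······█··█          ┃              
··█·█··█···          ┃              
··██····█·█          ┃              
██··█·█·█··          ┃              
                     ┃              
                     ┃              
                     ┃              
                     ┃              
━━━━━━━━━━━━━━━━━━━━━┛              
━━━━━━━━━━━━━━┛                     
                                    
                                    
                                    


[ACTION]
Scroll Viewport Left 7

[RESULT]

                                    
                                    
                                    
━━━━━━━━━━━━━━━━━━━━━━━━━━━━┓       
 MusicSequencer             ┃       
────────────────────────────┨       
      ▼12345678901          ┃       
  Clap█·█··█·██···          ┃       
  Bass█·███·█·····          ┃       
   Tom········█··█          ┃       
  Kick█··█·█··█···          ┃       
 HiHat···██····█·█          ┃       
 Snare·██··█·█·█··          ┃       
                            ┃       
                            ┃       
                            ┃       
                            ┃       
━━━━━━━━━━━━━━━━━━━━━━━━━━━━┛       
━━━━━━━━━━━━━━━━━━━━━┛              
                                    
                                    
                                    


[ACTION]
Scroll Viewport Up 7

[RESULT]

                                    
                                    
                                    
                                    
━━━━━━━━━━━━━━━━━━━━━━━━━━━━┓       
 MusicSequencer             ┃       
────────────────────────────┨       
      ▼12345678901          ┃       
  Clap█·█··█·██···          ┃       
  Bass█·███·█·····          ┃       
   Tom········█··█          ┃       
  Kick█··█·█··█···          ┃       
 HiHat···██····█·█          ┃       
 Snare·██··█·█·█··          ┃       
                            ┃       
                            ┃       
                            ┃       
                            ┃       
━━━━━━━━━━━━━━━━━━━━━━━━━━━━┛       
━━━━━━━━━━━━━━━━━━━━━┛              
                                    
                                    


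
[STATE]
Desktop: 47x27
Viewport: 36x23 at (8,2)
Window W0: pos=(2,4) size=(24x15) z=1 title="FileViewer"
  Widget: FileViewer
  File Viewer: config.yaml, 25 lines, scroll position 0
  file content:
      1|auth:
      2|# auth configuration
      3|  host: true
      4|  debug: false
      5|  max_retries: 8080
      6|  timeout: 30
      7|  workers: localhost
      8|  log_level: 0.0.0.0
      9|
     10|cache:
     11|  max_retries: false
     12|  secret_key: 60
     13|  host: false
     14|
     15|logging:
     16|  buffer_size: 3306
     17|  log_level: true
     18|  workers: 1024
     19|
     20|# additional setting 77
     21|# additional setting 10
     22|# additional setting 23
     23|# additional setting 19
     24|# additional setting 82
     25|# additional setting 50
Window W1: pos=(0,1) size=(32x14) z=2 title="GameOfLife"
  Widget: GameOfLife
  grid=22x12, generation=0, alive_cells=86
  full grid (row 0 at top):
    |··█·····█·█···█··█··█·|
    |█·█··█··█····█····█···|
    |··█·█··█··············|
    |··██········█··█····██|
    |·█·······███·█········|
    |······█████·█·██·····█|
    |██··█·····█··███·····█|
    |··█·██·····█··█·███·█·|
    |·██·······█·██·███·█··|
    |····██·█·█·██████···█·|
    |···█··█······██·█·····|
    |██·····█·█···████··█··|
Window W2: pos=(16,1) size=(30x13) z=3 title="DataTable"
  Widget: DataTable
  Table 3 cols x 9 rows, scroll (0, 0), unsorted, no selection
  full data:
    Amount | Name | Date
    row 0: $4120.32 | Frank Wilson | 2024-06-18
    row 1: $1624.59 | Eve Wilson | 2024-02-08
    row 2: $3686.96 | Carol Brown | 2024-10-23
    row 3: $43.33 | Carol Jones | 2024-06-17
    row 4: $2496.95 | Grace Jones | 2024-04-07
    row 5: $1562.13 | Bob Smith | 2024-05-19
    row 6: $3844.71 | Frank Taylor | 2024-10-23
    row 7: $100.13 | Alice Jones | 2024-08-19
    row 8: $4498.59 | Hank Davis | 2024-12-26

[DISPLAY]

Life    ┃ DataTable                 
────────┠───────────────────────────
        ┃Amount  │Name        │Date 
·█····█·┃────────┼────────────┼─────
█·······┃$4120.32│Frank Wilson│2024-
·····█··┃$1624.59│Eve Wilson  │2024-
··███·█·┃$3686.96│Carol Brown │2024-
████·█·█┃$43.33  │Carol Jones │2024-
···█··██┃$2496.95│Grace Jones │2024-
····█··█┃$1562.13│Bob Smith   │2024-
···█·██·┃$3844.71│Frank Taylor│2024-
█·█·████┗━━━━━━━━━━━━━━━━━━━━━━━━━━━
━━━━━━━━━━━━━━━━━━━━━━━┛            
                ░┃                  
:               ░┃                  
_retries: false ▼┃                  
━━━━━━━━━━━━━━━━━┛                  
                                    
                                    
                                    
                                    
                                    
                                    


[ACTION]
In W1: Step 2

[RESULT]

Life    ┃ DataTable                 
────────┠───────────────────────────
        ┃Amount  │Name        │Date 
·██·····┃────────┼────────────┼─────
·████···┃$4120.32│Frank Wilson│2024-
····██··┃$1624.59│Eve Wilson  │2024-
██····██┃$3686.96│Carol Brown │2024-
··█·████┃$43.33  │Carol Jones │2024-
·█·█·█··┃$2496.95│Grace Jones │2024-
···█····┃$1562.13│Bob Smith   │2024-
··█·····┃$3844.71│Frank Taylor│2024-
··███···┗━━━━━━━━━━━━━━━━━━━━━━━━━━━
━━━━━━━━━━━━━━━━━━━━━━━┛            
                ░┃                  
:               ░┃                  
_retries: false ▼┃                  
━━━━━━━━━━━━━━━━━┛                  
                                    
                                    
                                    
                                    
                                    
                                    


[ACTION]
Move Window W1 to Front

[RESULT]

Life                   ┃            
───────────────────────┨────────────
                       ┃      │Date 
·██············        ┃──────┼─────
·████··········        ┃Wilson│2024-
····██·········        ┃lson  │2024-
██····██·······        ┃Brown │2024-
··█·████·█·····        ┃Jones │2024-
·█·█·█·····█·██        ┃Jones │2024-
···█·······█···        ┃ith   │2024-
··█········█·█·        ┃Taylor│2024-
··███··········        ┃━━━━━━━━━━━━
━━━━━━━━━━━━━━━━━━━━━━━┛            
                ░┃                  
:               ░┃                  
_retries: false ▼┃                  
━━━━━━━━━━━━━━━━━┛                  
                                    
                                    
                                    
                                    
                                    
                                    


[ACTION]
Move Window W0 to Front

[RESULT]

Life                   ┃            
───────────────────────┨────────────
━━━━━━━━━━━━━━━━━┓     ┃      │Date 
Viewer           ┃     ┃──────┼─────
─────────────────┨     ┃Wilson│2024-
                ▲┃     ┃lson  │2024-
h configuration █┃     ┃Brown │2024-
t: true         ░┃     ┃Jones │2024-
ug: false       ░┃     ┃Jones │2024-
_retries: 8080  ░┃     ┃ith   │2024-
eout: 30        ░┃     ┃Taylor│2024-
kers: localhost ░┃     ┃━━━━━━━━━━━━
_level: 0.0.0.0 ░┃━━━━━┛            
                ░┃                  
:               ░┃                  
_retries: false ▼┃                  
━━━━━━━━━━━━━━━━━┛                  
                                    
                                    
                                    
                                    
                                    
                                    


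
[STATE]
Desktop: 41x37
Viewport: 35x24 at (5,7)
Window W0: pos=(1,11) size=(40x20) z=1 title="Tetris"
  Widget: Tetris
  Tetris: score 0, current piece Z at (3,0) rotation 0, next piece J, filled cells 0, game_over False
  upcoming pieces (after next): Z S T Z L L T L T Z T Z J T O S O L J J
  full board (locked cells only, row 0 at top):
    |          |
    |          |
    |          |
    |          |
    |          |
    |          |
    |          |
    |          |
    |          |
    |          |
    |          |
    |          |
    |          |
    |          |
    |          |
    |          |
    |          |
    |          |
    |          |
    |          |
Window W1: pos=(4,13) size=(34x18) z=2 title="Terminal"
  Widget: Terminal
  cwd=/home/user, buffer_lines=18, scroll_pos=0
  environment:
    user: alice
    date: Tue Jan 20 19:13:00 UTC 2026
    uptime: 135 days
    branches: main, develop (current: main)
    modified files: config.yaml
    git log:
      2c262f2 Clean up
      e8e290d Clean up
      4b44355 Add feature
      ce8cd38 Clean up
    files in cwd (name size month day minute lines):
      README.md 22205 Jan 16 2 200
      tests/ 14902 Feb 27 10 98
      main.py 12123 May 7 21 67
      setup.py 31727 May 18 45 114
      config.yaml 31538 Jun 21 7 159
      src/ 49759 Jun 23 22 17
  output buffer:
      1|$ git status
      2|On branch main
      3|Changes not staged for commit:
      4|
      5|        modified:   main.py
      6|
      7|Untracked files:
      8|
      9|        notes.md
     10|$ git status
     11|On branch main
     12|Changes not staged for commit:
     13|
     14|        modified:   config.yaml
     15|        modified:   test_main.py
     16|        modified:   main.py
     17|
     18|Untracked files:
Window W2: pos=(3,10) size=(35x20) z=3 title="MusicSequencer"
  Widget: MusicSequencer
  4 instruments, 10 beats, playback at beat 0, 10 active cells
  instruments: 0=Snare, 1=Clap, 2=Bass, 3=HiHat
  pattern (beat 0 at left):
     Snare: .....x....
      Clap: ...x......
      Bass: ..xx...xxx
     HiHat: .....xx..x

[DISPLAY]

                                   
                                   
                                   
━━━━━━━━━━━━━━━━━━━━━━━━━━━━━━━━┓  
MusicSequencer                  ┃━━
────────────────────────────────┨  
     ▼123456789                 ┃──
Snare·····█····                 ┃  
 Clap···█······                 ┃  
 Bass··██···███                 ┃  
HiHat·····██··█                 ┃  
                                ┃  
                                ┃  
                                ┃  
                                ┃  
                                ┃  
                                ┃  
                                ┃  
                                ┃  
                                ┃  
                                ┃  
                                ┃  
━━━━━━━━━━━━━━━━━━━━━━━━━━━━━━━━┛  
━━━━━━━━━━━━━━━━━━━━━━━━━━━━━━━━┛━━


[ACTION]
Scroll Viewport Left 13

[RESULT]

                                   
                                   
                                   
   ┏━━━━━━━━━━━━━━━━━━━━━━━━━━━━━━━
 ┏━┃ MusicSequencer                
 ┃ ┠───────────────────────────────
 ┠─┃      ▼123456789               
 ┃ ┃ Snare·····█····               
 ┃ ┃  Clap···█······               
 ┃ ┃  Bass··██···███               
 ┃ ┃ HiHat·····██··█               
 ┃ ┃                               
 ┃ ┃                               
 ┃ ┃                               
 ┃ ┃                               
 ┃ ┃                               
 ┃ ┃                               
 ┃ ┃                               
 ┃ ┃                               
 ┃ ┃                               
 ┃ ┃                               
 ┃ ┃                               
 ┃ ┗━━━━━━━━━━━━━━━━━━━━━━━━━━━━━━━
 ┗━━┗━━━━━━━━━━━━━━━━━━━━━━━━━━━━━━


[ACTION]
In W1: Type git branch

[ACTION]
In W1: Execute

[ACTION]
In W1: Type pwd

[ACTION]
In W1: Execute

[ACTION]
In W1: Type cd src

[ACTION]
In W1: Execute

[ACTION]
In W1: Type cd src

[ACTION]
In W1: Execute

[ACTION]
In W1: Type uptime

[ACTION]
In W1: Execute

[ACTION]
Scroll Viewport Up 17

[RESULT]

                                   
                                   
                                   
                                   
                                   
                                   
                                   
                                   
                                   
                                   
   ┏━━━━━━━━━━━━━━━━━━━━━━━━━━━━━━━
 ┏━┃ MusicSequencer                
 ┃ ┠───────────────────────────────
 ┠─┃      ▼123456789               
 ┃ ┃ Snare·····█····               
 ┃ ┃  Clap···█······               
 ┃ ┃  Bass··██···███               
 ┃ ┃ HiHat·····██··█               
 ┃ ┃                               
 ┃ ┃                               
 ┃ ┃                               
 ┃ ┃                               
 ┃ ┃                               
 ┃ ┃                               


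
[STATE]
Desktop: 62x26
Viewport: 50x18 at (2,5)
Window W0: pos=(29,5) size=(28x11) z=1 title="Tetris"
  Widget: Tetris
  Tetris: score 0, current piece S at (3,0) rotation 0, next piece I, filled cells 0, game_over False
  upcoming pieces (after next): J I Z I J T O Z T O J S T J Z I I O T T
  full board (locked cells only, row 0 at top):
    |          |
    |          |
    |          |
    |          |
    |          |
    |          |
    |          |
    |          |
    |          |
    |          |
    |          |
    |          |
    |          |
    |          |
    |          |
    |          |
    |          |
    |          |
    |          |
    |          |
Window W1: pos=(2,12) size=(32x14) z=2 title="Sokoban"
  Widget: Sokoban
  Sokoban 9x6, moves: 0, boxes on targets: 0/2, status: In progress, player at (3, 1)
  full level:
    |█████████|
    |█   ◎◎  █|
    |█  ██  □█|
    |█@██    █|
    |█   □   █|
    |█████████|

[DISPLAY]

                           ┏━━━━━━━━━━━━━━━━━━━━━━
                           ┃ Tetris               
                           ┠──────────────────────
                           ┃          │Next:      
                           ┃          │████       
                           ┃          │           
                           ┃          │           
┏━━━━━━━━━━━━━━━━━━━━━━━━━━━━━━┓      │           
┃ Sokoban                      ┃      │           
┠──────────────────────────────┨      │Score:     
┃█████████                     ┃━━━━━━━━━━━━━━━━━━
┃█   ◎◎  █                     ┃                  
┃█  ██  □█                     ┃                  
┃█@██    █                     ┃                  
┃█   □   █                     ┃                  
┃█████████                     ┃                  
┃Moves: 0  0/2                 ┃                  
┃                              ┃                  


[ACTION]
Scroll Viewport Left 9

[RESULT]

                             ┏━━━━━━━━━━━━━━━━━━━━
                             ┃ Tetris             
                             ┠────────────────────
                             ┃          │Next:    
                             ┃          │████     
                             ┃          │         
                             ┃          │         
  ┏━━━━━━━━━━━━━━━━━━━━━━━━━━━━━━┓      │         
  ┃ Sokoban                      ┃      │         
  ┠──────────────────────────────┨      │Score:   
  ┃█████████                     ┃━━━━━━━━━━━━━━━━
  ┃█   ◎◎  █                     ┃                
  ┃█  ██  □█                     ┃                
  ┃█@██    █                     ┃                
  ┃█   □   █                     ┃                
  ┃█████████                     ┃                
  ┃Moves: 0  0/2                 ┃                
  ┃                              ┃                


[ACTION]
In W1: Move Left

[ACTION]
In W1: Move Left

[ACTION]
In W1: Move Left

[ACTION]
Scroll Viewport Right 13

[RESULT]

                 ┏━━━━━━━━━━━━━━━━━━━━━━━━━━┓     
                 ┃ Tetris                   ┃     
                 ┠──────────────────────────┨     
                 ┃          │Next:          ┃     
                 ┃          │████           ┃     
                 ┃          │               ┃     
                 ┃          │               ┃     
━━━━━━━━━━━━━━━━━━━━━┓      │               ┃     
                     ┃      │               ┃     
─────────────────────┨      │Score:         ┃     
                     ┃━━━━━━━━━━━━━━━━━━━━━━┛     
                     ┃                            
                     ┃                            
                     ┃                            
                     ┃                            
                     ┃                            
 0/2                 ┃                            
                     ┃                            


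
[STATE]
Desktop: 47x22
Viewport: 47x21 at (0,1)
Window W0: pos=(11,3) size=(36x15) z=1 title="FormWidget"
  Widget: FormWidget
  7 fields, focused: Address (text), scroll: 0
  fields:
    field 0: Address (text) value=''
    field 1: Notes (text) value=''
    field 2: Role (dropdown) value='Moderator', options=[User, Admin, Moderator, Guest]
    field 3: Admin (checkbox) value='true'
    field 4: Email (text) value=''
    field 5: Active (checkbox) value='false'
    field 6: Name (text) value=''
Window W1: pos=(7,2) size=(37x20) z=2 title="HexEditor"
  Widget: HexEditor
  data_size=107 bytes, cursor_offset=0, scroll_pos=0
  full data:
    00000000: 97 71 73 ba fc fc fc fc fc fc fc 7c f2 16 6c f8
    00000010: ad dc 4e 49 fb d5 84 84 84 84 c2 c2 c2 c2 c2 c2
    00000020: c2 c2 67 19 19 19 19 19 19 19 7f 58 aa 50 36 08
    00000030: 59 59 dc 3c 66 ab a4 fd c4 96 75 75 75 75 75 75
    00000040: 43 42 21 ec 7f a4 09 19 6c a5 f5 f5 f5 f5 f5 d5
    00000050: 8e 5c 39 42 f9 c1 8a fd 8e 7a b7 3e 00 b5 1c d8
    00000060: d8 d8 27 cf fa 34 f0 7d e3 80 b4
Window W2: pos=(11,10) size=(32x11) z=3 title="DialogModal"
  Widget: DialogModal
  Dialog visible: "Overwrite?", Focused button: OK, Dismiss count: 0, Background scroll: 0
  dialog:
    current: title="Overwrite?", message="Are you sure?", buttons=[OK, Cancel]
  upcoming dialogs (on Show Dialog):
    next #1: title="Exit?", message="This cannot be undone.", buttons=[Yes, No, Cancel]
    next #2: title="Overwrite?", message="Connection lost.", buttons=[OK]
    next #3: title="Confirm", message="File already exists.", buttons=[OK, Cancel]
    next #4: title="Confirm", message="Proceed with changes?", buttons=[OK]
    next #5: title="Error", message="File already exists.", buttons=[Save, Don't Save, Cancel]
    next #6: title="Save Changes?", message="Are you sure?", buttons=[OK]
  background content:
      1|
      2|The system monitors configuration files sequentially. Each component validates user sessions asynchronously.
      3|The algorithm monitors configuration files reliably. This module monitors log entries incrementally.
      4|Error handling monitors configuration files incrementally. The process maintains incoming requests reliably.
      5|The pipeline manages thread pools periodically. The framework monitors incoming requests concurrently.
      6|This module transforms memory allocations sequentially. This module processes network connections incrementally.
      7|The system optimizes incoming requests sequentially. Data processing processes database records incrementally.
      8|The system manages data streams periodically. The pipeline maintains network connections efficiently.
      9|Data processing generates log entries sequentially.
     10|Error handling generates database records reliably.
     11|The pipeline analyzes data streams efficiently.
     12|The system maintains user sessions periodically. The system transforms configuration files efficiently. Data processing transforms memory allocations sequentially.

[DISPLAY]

                                               
       ┏━━━━━━━━━━━━━━━━━━━━━━━━━━━━━━━━━━━┓   
       ┃ HexEditor                         ┃━━┓
       ┠───────────────────────────────────┨  ┃
       ┃00000000  97 71 73 ba fc fc fc fc  ┃──┨
       ┃00000010  ad dc 4e 49 fb d5 84 84  ┃ ]┃
       ┃00000020  c2 c2 67 19 19 19 19 19  ┃ ]┃
       ┃00000030  59 59 dc 3c 66 ab a4 fd  ┃▼]┃
       ┃00000040  43 42 21 ec 7f a4 09 19  ┃  ┃
       ┃000┏━━━━━━━━━━━━━━━━━━━━━━━━━━━━━━┓┃ ]┃
       ┃000┃ DialogModal                  ┃┃  ┃
       ┃   ┠──────────────────────────────┨┃ ]┃
       ┃   ┃                              ┃┃  ┃
       ┃   ┃The sy┌───────────────┐figurat┃┃  ┃
       ┃   ┃The al│   Overwrite?  │configu┃┃  ┃
       ┃   ┃Error │ Are you sure? │ config┃┃  ┃
       ┃   ┃The pi│ [OK]  Cancel  │read po┃┃━━┛
       ┃   ┃This m└───────────────┘memory ┃┃   
       ┃   ┃The system optimizes incoming ┃┃   
       ┃   ┗━━━━━━━━━━━━━━━━━━━━━━━━━━━━━━┛┃   
       ┗━━━━━━━━━━━━━━━━━━━━━━━━━━━━━━━━━━━┛   


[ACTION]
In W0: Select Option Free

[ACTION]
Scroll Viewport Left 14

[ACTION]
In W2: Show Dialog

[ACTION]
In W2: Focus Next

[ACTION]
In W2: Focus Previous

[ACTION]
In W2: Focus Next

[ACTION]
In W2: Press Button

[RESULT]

                                               
       ┏━━━━━━━━━━━━━━━━━━━━━━━━━━━━━━━━━━━┓   
       ┃ HexEditor                         ┃━━┓
       ┠───────────────────────────────────┨  ┃
       ┃00000000  97 71 73 ba fc fc fc fc  ┃──┨
       ┃00000010  ad dc 4e 49 fb d5 84 84  ┃ ]┃
       ┃00000020  c2 c2 67 19 19 19 19 19  ┃ ]┃
       ┃00000030  59 59 dc 3c 66 ab a4 fd  ┃▼]┃
       ┃00000040  43 42 21 ec 7f a4 09 19  ┃  ┃
       ┃000┏━━━━━━━━━━━━━━━━━━━━━━━━━━━━━━┓┃ ]┃
       ┃000┃ DialogModal                  ┃┃  ┃
       ┃   ┠──────────────────────────────┨┃ ]┃
       ┃   ┃                              ┃┃  ┃
       ┃   ┃The system monitors configurat┃┃  ┃
       ┃   ┃The algorithm monitors configu┃┃  ┃
       ┃   ┃Error handling monitors config┃┃  ┃
       ┃   ┃The pipeline manages thread po┃┃━━┛
       ┃   ┃This module transforms memory ┃┃   
       ┃   ┃The system optimizes incoming ┃┃   
       ┃   ┗━━━━━━━━━━━━━━━━━━━━━━━━━━━━━━┛┃   
       ┗━━━━━━━━━━━━━━━━━━━━━━━━━━━━━━━━━━━┛   
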